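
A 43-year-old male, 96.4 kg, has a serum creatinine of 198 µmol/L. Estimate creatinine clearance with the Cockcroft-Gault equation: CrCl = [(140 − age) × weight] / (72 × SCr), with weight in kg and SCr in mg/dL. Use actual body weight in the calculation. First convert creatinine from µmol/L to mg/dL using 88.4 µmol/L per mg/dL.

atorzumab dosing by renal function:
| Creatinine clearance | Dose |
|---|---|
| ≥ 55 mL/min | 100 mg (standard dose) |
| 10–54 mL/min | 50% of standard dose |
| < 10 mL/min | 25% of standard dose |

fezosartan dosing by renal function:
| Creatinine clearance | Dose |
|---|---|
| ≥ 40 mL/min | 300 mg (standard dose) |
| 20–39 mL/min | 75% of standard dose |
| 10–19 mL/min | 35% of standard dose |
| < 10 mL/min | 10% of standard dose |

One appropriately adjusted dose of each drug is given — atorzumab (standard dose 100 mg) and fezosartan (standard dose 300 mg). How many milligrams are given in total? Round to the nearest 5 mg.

SCr = 198 / 88.4 = 2.24 mg/dL
CrCl = (140 − 43) × 96.4 / (72 × 2.24) = 9350.8 / 161.28 ≈ 58.0 mL/min
CrCl ≈ 58 mL/min.
atorzumab: ≥ 55 mL/min → 100% of 100 mg = 100 mg.
fezosartan: ≥ 40 mL/min → 100% of 300 mg = 300 mg.
Total = 100 + 300 = 400 mg.

400 mg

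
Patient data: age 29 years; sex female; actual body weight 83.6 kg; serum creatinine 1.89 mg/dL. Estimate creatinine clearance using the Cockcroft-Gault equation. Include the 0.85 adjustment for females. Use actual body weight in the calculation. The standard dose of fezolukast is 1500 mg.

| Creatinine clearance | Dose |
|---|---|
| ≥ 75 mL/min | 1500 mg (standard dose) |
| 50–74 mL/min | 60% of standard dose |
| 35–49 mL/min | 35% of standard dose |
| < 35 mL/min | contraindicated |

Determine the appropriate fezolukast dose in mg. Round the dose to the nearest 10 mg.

CrCl = (140 − 29) × 83.6 / (72 × 1.89) × 0.85 = 9279.6 / 136.08 × 0.85 ≈ 58.0 mL/min
CrCl ≈ 58 mL/min → bracket 50–74 mL/min.
60% of 1500 mg = 900 mg

900 mg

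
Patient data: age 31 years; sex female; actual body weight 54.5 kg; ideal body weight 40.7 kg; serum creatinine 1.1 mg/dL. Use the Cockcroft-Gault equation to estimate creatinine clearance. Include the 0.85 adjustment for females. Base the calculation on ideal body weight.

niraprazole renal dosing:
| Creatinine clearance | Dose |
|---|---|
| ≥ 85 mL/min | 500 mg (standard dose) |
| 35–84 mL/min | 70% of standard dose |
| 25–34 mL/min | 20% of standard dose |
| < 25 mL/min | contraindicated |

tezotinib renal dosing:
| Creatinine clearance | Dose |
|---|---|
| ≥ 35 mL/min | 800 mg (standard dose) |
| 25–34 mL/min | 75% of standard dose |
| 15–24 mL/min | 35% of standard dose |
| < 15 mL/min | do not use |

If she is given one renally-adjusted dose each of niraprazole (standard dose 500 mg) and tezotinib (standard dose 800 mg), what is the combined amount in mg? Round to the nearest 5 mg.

CrCl = (140 − 31) × 40.7 / (72 × 1.1) × 0.85 = 4436.3 / 79.20 × 0.85 ≈ 47.6 mL/min
CrCl ≈ 48 mL/min.
niraprazole: 35–84 mL/min → 70% of 500 mg = 350 mg.
tezotinib: ≥ 35 mL/min → 100% of 800 mg = 800 mg.
Total = 350 + 800 = 1150 mg.

1150 mg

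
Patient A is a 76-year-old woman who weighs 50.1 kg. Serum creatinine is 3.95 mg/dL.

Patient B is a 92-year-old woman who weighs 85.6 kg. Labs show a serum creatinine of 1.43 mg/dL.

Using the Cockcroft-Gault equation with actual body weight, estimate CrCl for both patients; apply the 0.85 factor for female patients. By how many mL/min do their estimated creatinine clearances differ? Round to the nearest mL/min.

Patient A: CrCl = (140 − 76) × 50.1 / (72 × 3.95) × 0.85 = 3206.4 / 284.40 × 0.85 ≈ 9.6 mL/min
Patient B: CrCl = (140 − 92) × 85.6 / (72 × 1.43) × 0.85 = 4108.8 / 102.96 × 0.85 ≈ 33.9 mL/min
|9.6 − 33.9| = 24.3 mL/min

24 mL/min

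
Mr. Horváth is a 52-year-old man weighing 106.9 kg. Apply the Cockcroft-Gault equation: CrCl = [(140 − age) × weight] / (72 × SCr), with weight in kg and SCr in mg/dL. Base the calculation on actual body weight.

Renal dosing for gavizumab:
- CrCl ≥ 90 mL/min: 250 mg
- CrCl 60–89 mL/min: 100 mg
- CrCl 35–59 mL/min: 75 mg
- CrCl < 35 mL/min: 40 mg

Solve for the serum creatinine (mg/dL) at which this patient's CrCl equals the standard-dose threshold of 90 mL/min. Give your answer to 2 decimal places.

1.45 mg/dL

Standard dose requires CrCl ≥ 90 mL/min.
Set (140 − 52) × 106.9 / (72 × SCr) = 90
SCr = (140 − 52) × 106.9 / (72 × 90) = 1.452 mg/dL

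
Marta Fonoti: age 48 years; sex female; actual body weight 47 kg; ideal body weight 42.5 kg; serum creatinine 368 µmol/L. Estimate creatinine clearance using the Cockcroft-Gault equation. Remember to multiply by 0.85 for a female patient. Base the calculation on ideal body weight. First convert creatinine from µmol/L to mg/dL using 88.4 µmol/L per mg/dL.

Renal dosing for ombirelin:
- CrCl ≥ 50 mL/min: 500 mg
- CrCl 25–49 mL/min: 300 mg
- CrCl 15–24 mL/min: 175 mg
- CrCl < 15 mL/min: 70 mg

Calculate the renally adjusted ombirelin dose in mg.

70 mg

SCr = 368 / 88.4 = 4.163 mg/dL
CrCl = (140 − 48) × 42.5 / (72 × 4.163) × 0.85 = 3910.0 / 299.74 × 0.85 ≈ 11.1 mL/min
CrCl ≈ 11 mL/min → bracket < 15 mL/min.
Dose for this bracket: 70 mg.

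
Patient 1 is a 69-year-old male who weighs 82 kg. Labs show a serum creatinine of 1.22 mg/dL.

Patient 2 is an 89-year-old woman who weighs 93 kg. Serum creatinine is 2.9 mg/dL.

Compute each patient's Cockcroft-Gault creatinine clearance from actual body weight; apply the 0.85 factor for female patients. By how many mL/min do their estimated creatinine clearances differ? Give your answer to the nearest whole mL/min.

Patient 1: CrCl = (140 − 69) × 82 / (72 × 1.22) = 5822.0 / 87.84 ≈ 66.3 mL/min
Patient 2: CrCl = (140 − 89) × 93 / (72 × 2.9) × 0.85 = 4743.0 / 208.80 × 0.85 ≈ 19.3 mL/min
|66.3 − 19.3| = 47.0 mL/min

47 mL/min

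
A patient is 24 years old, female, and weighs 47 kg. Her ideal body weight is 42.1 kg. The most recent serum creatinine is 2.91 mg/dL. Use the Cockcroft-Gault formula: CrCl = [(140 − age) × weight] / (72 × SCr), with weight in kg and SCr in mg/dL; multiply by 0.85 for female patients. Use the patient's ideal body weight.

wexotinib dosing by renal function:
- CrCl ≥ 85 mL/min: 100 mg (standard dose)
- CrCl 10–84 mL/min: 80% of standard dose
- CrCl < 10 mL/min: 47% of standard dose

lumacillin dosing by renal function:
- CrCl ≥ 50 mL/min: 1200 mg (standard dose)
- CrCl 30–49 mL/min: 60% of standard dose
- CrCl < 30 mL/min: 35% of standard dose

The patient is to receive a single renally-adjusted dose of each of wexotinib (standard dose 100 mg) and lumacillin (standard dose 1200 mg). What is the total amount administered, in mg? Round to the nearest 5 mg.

500 mg

CrCl = (140 − 24) × 42.1 / (72 × 2.91) × 0.85 = 4883.6 / 209.52 × 0.85 ≈ 19.8 mL/min
CrCl ≈ 20 mL/min.
wexotinib: 10–84 mL/min → 80% of 100 mg = 80 mg.
lumacillin: < 30 mL/min → 35% of 1200 mg = 420 mg.
Total = 80 + 420 = 500 mg.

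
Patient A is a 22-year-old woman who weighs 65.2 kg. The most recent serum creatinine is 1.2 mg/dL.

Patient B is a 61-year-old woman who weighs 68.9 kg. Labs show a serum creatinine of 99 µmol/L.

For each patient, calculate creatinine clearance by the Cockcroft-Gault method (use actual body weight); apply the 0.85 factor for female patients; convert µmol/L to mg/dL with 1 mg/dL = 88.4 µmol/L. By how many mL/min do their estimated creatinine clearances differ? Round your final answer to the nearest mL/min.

Patient A: CrCl = (140 − 22) × 65.2 / (72 × 1.2) × 0.85 = 7693.6 / 86.40 × 0.85 ≈ 75.7 mL/min
Patient B: SCr = 99 / 88.4 = 1.12 mg/dL
Patient B: CrCl = (140 − 61) × 68.9 / (72 × 1.12) × 0.85 = 5443.1 / 80.64 × 0.85 ≈ 57.4 mL/min
|75.7 − 57.4| = 18.3 mL/min

18 mL/min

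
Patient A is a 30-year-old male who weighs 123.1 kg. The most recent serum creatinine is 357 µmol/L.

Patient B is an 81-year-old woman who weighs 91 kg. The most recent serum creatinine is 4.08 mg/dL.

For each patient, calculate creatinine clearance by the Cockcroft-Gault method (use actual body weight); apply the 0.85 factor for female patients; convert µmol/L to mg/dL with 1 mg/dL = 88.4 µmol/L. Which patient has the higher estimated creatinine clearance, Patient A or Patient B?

Patient A: SCr = 357 / 88.4 = 4.038 mg/dL
Patient A: CrCl = (140 − 30) × 123.1 / (72 × 4.038) = 13541.0 / 290.74 ≈ 46.6 mL/min
Patient B: CrCl = (140 − 81) × 91 / (72 × 4.08) × 0.85 = 5369.0 / 293.76 × 0.85 ≈ 15.5 mL/min
46.6 vs 15.5 mL/min → Patient A is higher.

Patient A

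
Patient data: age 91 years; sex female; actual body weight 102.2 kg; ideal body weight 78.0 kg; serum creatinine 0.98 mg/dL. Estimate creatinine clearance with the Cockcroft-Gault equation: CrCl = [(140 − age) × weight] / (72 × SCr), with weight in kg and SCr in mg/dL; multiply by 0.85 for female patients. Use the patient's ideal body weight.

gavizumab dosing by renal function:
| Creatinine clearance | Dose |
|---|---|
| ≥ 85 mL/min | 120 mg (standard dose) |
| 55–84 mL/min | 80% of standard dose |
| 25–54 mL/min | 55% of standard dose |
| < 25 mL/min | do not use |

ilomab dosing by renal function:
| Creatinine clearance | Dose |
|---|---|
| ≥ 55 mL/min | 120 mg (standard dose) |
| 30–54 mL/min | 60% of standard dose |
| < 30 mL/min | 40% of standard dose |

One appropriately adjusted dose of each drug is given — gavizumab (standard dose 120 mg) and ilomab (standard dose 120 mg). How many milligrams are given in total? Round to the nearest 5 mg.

CrCl = (140 − 91) × 78 / (72 × 0.98) × 0.85 = 3822.0 / 70.56 × 0.85 ≈ 46.0 mL/min
CrCl ≈ 46 mL/min.
gavizumab: 25–54 mL/min → 55% of 120 mg = 66 mg.
ilomab: 30–54 mL/min → 60% of 120 mg = 72 mg.
Total = 66 + 72 = 138 mg.

140 mg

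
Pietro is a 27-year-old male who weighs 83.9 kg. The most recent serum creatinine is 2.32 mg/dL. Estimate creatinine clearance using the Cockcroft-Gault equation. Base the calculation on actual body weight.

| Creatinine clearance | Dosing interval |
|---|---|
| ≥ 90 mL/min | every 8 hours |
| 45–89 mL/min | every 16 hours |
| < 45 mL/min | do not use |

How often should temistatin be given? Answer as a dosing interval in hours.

CrCl = (140 − 27) × 83.9 / (72 × 2.32) = 9480.7 / 167.04 ≈ 56.8 mL/min
CrCl ≈ 57 mL/min → bracket 45–89 mL/min → every 16 hours.

every 16 hours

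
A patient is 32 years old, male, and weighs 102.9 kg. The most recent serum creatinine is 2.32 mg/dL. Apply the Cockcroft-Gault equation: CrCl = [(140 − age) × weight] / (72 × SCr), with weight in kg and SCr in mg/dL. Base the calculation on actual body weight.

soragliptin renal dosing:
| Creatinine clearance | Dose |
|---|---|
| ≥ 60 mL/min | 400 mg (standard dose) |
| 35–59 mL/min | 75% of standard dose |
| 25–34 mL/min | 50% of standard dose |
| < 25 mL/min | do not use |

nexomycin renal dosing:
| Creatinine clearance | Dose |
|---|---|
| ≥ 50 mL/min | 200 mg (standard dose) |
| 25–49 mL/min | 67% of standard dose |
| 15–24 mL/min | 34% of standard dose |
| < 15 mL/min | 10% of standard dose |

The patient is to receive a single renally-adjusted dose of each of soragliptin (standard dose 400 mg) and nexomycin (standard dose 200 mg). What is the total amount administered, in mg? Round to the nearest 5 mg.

CrCl = (140 − 32) × 102.9 / (72 × 2.32) = 11113.2 / 167.04 ≈ 66.5 mL/min
CrCl ≈ 67 mL/min.
soragliptin: ≥ 60 mL/min → 100% of 400 mg = 400 mg.
nexomycin: ≥ 50 mL/min → 100% of 200 mg = 200 mg.
Total = 400 + 200 = 600 mg.

600 mg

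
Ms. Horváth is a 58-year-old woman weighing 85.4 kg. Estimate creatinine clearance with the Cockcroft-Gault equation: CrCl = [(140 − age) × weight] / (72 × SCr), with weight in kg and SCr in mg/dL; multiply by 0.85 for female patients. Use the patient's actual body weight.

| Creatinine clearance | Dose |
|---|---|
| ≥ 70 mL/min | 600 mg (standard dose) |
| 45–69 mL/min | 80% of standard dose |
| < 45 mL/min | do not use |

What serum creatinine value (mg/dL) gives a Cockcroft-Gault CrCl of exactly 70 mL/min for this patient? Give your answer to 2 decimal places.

1.18 mg/dL

Standard dose requires CrCl ≥ 70 mL/min.
Set (140 − 58) × 85.4 × 0.85 / (72 × SCr) = 70
SCr = (140 − 58) × 85.4 × 0.85 / (72 × 70) = 1.181 mg/dL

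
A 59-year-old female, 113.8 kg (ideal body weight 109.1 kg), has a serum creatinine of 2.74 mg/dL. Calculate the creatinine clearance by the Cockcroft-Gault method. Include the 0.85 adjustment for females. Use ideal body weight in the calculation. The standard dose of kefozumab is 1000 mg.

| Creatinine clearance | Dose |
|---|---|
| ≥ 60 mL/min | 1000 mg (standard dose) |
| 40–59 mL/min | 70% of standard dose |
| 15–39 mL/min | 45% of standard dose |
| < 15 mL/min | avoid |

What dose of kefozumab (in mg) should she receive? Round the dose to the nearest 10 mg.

450 mg

CrCl = (140 − 59) × 109.1 / (72 × 2.74) × 0.85 = 8837.1 / 197.28 × 0.85 ≈ 38.1 mL/min
CrCl ≈ 38 mL/min → bracket 15–39 mL/min.
45% of 1000 mg = 450 mg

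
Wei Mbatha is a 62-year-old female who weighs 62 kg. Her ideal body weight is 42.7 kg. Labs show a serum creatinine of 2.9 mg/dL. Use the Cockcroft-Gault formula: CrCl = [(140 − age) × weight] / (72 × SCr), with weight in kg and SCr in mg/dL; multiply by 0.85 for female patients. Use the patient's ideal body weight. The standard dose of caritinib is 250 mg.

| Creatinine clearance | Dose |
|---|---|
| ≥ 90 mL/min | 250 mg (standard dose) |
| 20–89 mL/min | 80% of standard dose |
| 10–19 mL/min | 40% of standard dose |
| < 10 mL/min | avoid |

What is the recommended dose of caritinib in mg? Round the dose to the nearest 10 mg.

CrCl = (140 − 62) × 42.7 / (72 × 2.9) × 0.85 = 3330.6 / 208.80 × 0.85 ≈ 13.6 mL/min
CrCl ≈ 14 mL/min → bracket 10–19 mL/min.
40% of 250 mg = 100 mg

100 mg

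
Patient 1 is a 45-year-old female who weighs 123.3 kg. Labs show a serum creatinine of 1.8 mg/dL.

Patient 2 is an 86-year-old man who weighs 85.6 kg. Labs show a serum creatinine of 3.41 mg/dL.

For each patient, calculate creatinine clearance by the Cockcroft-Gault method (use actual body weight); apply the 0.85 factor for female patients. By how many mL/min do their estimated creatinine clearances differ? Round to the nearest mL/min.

58 mL/min

Patient 1: CrCl = (140 − 45) × 123.3 / (72 × 1.8) × 0.85 = 11713.5 / 129.60 × 0.85 ≈ 76.8 mL/min
Patient 2: CrCl = (140 − 86) × 85.6 / (72 × 3.41) = 4622.4 / 245.52 ≈ 18.8 mL/min
|76.8 − 18.8| = 58.0 mL/min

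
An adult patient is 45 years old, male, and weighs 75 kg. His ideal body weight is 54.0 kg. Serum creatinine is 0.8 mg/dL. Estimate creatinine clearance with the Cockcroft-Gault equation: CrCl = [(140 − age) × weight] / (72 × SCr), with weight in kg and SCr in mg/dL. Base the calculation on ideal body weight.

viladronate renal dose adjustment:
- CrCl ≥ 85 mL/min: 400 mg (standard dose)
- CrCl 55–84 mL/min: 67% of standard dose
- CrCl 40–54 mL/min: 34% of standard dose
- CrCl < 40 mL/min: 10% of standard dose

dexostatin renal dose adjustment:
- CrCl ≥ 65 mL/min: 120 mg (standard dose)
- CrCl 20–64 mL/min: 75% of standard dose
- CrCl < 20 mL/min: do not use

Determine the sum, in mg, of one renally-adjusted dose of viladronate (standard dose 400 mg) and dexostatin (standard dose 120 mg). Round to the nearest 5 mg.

520 mg

CrCl = (140 − 45) × 54 / (72 × 0.8) = 5130.0 / 57.60 ≈ 89.1 mL/min
CrCl ≈ 89 mL/min.
viladronate: ≥ 85 mL/min → 100% of 400 mg = 400 mg.
dexostatin: ≥ 65 mL/min → 100% of 120 mg = 120 mg.
Total = 400 + 120 = 520 mg.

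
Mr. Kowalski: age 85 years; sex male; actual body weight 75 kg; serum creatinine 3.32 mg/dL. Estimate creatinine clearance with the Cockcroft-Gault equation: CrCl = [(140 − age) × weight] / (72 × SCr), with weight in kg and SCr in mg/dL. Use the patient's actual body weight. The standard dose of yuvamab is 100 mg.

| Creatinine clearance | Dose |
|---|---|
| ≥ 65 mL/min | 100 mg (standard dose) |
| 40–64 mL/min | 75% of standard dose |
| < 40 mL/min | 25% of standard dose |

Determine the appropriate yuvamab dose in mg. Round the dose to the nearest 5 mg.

CrCl = (140 − 85) × 75 / (72 × 3.32) = 4125.0 / 239.04 ≈ 17.3 mL/min
CrCl ≈ 17 mL/min → bracket < 40 mL/min.
25% of 100 mg = 25 mg

25 mg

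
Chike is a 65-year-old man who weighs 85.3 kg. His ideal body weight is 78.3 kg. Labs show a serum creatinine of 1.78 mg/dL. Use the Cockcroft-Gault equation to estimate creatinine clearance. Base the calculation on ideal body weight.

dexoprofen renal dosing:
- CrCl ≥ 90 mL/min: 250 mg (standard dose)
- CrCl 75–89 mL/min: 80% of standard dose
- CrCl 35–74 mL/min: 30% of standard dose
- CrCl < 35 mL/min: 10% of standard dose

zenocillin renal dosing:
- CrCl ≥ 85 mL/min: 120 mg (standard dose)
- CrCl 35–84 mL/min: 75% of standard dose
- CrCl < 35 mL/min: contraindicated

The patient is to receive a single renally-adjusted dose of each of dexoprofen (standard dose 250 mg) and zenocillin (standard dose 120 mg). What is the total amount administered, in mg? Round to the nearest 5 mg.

CrCl = (140 − 65) × 78.3 / (72 × 1.78) = 5872.5 / 128.16 ≈ 45.8 mL/min
CrCl ≈ 46 mL/min.
dexoprofen: 35–74 mL/min → 30% of 250 mg = 75 mg.
zenocillin: 35–84 mL/min → 75% of 120 mg = 90 mg.
Total = 75 + 90 = 165 mg.

165 mg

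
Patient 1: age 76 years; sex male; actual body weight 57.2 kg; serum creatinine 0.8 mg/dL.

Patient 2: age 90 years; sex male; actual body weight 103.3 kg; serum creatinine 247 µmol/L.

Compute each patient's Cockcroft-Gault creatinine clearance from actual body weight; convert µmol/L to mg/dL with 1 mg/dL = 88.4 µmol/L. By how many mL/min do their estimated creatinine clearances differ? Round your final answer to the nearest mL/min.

Patient 1: CrCl = (140 − 76) × 57.2 / (72 × 0.8) = 3660.8 / 57.60 ≈ 63.6 mL/min
Patient 2: SCr = 247 / 88.4 = 2.794 mg/dL
Patient 2: CrCl = (140 − 90) × 103.3 / (72 × 2.794) = 5165.0 / 201.17 ≈ 25.7 mL/min
|63.6 − 25.7| = 37.9 mL/min

38 mL/min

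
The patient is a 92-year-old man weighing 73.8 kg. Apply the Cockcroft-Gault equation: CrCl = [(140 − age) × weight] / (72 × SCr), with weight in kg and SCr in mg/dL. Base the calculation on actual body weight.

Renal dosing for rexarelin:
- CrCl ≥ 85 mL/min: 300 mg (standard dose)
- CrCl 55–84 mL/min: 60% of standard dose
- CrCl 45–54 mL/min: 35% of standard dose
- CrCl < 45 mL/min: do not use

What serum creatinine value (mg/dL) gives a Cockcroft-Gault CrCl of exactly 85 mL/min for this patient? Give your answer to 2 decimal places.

Standard dose requires CrCl ≥ 85 mL/min.
Set (140 − 92) × 73.8 / (72 × SCr) = 85
SCr = (140 − 92) × 73.8 / (72 × 85) = 0.579 mg/dL

0.58 mg/dL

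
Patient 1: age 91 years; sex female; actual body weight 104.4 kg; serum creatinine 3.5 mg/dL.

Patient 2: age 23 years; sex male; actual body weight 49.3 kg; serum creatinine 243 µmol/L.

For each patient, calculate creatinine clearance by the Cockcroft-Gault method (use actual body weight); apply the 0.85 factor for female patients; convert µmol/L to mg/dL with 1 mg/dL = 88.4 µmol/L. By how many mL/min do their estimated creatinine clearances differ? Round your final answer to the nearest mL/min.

12 mL/min

Patient 1: CrCl = (140 − 91) × 104.4 / (72 × 3.5) × 0.85 = 5115.6 / 252.00 × 0.85 ≈ 17.3 mL/min
Patient 2: SCr = 243 / 88.4 = 2.749 mg/dL
Patient 2: CrCl = (140 − 23) × 49.3 / (72 × 2.749) = 5768.1 / 197.93 ≈ 29.1 mL/min
|17.3 − 29.1| = 11.8 mL/min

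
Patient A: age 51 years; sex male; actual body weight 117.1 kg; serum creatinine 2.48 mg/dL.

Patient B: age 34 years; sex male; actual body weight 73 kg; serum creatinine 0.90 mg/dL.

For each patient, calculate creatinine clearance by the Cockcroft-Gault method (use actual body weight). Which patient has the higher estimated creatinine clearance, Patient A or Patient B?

Patient B

Patient A: CrCl = (140 − 51) × 117.1 / (72 × 2.48) = 10421.9 / 178.56 ≈ 58.4 mL/min
Patient B: CrCl = (140 − 34) × 73 / (72 × 0.9) = 7738.0 / 64.80 ≈ 119.4 mL/min
58.4 vs 119.4 mL/min → Patient B is higher.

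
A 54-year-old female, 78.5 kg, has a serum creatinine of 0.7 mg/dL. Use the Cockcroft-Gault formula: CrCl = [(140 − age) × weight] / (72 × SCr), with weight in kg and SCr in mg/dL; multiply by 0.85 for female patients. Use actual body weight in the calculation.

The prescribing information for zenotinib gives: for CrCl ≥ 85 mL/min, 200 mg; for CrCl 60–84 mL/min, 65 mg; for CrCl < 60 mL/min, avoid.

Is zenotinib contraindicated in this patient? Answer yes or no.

CrCl = (140 − 54) × 78.5 / (72 × 0.7) × 0.85 = 6751.0 / 50.40 × 0.85 ≈ 113.9 mL/min
CrCl ≈ 114 mL/min, which is ≥ 60 mL/min.

no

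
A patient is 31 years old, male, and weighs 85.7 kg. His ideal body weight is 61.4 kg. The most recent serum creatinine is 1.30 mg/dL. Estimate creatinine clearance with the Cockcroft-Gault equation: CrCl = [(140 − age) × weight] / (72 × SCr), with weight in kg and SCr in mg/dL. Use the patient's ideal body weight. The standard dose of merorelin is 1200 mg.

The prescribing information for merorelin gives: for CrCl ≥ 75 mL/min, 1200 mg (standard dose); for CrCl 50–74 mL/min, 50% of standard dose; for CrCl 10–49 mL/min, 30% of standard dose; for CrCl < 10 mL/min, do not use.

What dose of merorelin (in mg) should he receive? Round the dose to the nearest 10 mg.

600 mg

CrCl = (140 − 31) × 61.4 / (72 × 1.3) = 6692.6 / 93.60 ≈ 71.5 mL/min
CrCl ≈ 72 mL/min → bracket 50–74 mL/min.
50% of 1200 mg = 600 mg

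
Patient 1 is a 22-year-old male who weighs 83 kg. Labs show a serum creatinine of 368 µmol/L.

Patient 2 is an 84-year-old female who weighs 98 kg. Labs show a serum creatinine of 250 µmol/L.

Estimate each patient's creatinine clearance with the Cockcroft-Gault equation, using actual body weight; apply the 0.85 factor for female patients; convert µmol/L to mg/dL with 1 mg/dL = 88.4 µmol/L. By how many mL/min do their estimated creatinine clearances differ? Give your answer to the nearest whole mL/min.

10 mL/min

Patient 1: SCr = 368 / 88.4 = 4.163 mg/dL
Patient 1: CrCl = (140 − 22) × 83 / (72 × 4.163) = 9794.0 / 299.74 ≈ 32.7 mL/min
Patient 2: SCr = 250 / 88.4 = 2.828 mg/dL
Patient 2: CrCl = (140 − 84) × 98 / (72 × 2.828) × 0.85 = 5488.0 / 203.62 × 0.85 ≈ 22.9 mL/min
|32.7 − 22.9| = 9.8 mL/min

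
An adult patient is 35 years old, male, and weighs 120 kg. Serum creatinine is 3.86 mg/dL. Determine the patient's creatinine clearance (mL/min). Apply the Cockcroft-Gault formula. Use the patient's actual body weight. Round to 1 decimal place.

CrCl = (140 − 35) × 120 / (72 × 3.86) = 12600.0 / 277.92 ≈ 45.3 mL/min

45.3 mL/min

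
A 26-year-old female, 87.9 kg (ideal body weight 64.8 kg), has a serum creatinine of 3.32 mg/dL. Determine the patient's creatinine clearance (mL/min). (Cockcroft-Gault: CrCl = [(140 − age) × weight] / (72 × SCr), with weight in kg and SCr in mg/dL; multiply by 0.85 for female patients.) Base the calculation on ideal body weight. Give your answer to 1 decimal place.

26.3 mL/min

CrCl = (140 − 26) × 64.8 / (72 × 3.32) × 0.85 = 7387.2 / 239.04 × 0.85 ≈ 26.3 mL/min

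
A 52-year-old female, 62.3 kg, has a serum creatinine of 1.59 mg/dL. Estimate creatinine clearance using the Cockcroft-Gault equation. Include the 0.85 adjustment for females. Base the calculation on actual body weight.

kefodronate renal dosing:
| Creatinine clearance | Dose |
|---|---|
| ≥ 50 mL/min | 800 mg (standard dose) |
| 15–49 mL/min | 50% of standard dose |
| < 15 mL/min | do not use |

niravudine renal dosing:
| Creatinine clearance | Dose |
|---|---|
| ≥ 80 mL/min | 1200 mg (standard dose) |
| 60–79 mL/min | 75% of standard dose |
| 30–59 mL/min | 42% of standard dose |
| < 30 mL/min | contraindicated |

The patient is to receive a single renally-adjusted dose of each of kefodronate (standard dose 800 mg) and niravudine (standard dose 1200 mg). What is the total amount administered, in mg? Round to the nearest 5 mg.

905 mg

CrCl = (140 − 52) × 62.3 / (72 × 1.59) × 0.85 = 5482.4 / 114.48 × 0.85 ≈ 40.7 mL/min
CrCl ≈ 41 mL/min.
kefodronate: 15–49 mL/min → 50% of 800 mg = 400 mg.
niravudine: 30–59 mL/min → 42% of 1200 mg = 504 mg.
Total = 400 + 504 = 904 mg.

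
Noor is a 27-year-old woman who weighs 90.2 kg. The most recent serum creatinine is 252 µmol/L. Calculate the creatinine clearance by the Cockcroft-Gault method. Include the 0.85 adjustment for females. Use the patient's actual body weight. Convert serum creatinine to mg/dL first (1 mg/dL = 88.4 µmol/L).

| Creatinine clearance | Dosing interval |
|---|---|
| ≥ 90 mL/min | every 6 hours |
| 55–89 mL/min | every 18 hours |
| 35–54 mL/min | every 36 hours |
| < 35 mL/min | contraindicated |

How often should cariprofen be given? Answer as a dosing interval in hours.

every 36 hours

SCr = 252 / 88.4 = 2.851 mg/dL
CrCl = (140 − 27) × 90.2 / (72 × 2.851) × 0.85 = 10192.6 / 205.27 × 0.85 ≈ 42.2 mL/min
CrCl ≈ 42 mL/min → bracket 35–54 mL/min → every 36 hours.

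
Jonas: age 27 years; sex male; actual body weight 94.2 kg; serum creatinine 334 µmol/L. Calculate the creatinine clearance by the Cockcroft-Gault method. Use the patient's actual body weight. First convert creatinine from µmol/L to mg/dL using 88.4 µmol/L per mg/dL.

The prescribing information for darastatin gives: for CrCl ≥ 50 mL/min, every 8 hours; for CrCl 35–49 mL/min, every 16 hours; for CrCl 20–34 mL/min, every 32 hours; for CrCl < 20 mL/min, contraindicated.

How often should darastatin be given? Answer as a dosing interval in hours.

every 16 hours

SCr = 334 / 88.4 = 3.778 mg/dL
CrCl = (140 − 27) × 94.2 / (72 × 3.778) = 10644.6 / 272.02 ≈ 39.1 mL/min
CrCl ≈ 39 mL/min → bracket 35–49 mL/min → every 16 hours.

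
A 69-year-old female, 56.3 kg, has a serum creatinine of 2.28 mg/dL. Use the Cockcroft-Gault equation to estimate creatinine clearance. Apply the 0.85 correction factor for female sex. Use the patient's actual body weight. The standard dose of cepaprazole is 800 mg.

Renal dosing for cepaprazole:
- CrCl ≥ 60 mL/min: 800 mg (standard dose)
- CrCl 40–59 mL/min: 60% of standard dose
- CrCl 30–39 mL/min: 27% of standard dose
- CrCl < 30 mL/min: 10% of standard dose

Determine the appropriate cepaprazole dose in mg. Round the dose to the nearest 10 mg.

CrCl = (140 − 69) × 56.3 / (72 × 2.28) × 0.85 = 3997.3 / 164.16 × 0.85 ≈ 20.7 mL/min
CrCl ≈ 21 mL/min → bracket < 30 mL/min.
10% of 800 mg = 80 mg

80 mg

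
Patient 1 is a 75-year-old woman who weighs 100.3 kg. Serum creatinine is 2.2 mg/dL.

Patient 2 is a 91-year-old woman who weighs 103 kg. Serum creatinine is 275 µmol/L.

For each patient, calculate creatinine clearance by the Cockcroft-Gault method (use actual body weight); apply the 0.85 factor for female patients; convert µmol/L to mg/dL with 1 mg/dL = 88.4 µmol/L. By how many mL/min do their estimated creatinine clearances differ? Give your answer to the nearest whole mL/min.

Patient 1: CrCl = (140 − 75) × 100.3 / (72 × 2.2) × 0.85 = 6519.5 / 158.40 × 0.85 ≈ 35.0 mL/min
Patient 2: SCr = 275 / 88.4 = 3.111 mg/dL
Patient 2: CrCl = (140 − 91) × 103 / (72 × 3.111) × 0.85 = 5047.0 / 223.99 × 0.85 ≈ 19.2 mL/min
|35.0 − 19.2| = 15.8 mL/min

16 mL/min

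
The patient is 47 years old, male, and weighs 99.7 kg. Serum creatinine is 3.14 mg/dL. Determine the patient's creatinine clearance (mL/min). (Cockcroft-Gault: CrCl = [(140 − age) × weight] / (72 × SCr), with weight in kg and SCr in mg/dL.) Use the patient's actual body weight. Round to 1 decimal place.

41.0 mL/min

CrCl = (140 − 47) × 99.7 / (72 × 3.14) = 9272.1 / 226.08 ≈ 41.0 mL/min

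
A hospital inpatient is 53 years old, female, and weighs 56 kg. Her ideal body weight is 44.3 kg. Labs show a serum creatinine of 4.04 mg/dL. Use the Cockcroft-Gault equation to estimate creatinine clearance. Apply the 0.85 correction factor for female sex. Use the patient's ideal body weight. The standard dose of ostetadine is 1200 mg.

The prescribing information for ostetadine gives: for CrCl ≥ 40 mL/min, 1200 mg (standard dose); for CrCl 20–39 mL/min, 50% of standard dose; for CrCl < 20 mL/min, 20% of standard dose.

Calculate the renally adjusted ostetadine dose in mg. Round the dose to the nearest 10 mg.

240 mg

CrCl = (140 − 53) × 44.3 / (72 × 4.04) × 0.85 = 3854.1 / 290.88 × 0.85 ≈ 11.3 mL/min
CrCl ≈ 11 mL/min → bracket < 20 mL/min.
20% of 1200 mg = 240 mg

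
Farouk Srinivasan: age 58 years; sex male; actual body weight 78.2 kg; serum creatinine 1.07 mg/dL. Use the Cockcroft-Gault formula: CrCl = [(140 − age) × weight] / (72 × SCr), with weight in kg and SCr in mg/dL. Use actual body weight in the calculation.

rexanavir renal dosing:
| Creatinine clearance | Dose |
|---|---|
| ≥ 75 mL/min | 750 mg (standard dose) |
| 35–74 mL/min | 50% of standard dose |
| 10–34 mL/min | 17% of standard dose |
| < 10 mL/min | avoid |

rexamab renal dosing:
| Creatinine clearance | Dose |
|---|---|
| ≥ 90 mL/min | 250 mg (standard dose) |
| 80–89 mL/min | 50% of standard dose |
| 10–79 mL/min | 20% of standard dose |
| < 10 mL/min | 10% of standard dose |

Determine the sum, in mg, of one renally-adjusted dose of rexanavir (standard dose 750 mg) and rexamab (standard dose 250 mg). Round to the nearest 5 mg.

CrCl = (140 − 58) × 78.2 / (72 × 1.07) = 6412.4 / 77.04 ≈ 83.2 mL/min
CrCl ≈ 83 mL/min.
rexanavir: ≥ 75 mL/min → 100% of 750 mg = 750 mg.
rexamab: 80–89 mL/min → 50% of 250 mg = 125 mg.
Total = 750 + 125 = 875 mg.

875 mg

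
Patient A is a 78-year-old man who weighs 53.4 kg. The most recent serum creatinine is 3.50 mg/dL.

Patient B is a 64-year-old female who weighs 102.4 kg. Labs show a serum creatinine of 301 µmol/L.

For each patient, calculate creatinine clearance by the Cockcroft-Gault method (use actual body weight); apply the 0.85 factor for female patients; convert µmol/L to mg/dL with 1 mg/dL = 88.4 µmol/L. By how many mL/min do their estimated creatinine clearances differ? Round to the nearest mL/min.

14 mL/min

Patient A: CrCl = (140 − 78) × 53.4 / (72 × 3.5) = 3310.8 / 252.00 ≈ 13.1 mL/min
Patient B: SCr = 301 / 88.4 = 3.405 mg/dL
Patient B: CrCl = (140 − 64) × 102.4 / (72 × 3.405) × 0.85 = 7782.4 / 245.16 × 0.85 ≈ 27.0 mL/min
|13.1 − 27.0| = 13.9 mL/min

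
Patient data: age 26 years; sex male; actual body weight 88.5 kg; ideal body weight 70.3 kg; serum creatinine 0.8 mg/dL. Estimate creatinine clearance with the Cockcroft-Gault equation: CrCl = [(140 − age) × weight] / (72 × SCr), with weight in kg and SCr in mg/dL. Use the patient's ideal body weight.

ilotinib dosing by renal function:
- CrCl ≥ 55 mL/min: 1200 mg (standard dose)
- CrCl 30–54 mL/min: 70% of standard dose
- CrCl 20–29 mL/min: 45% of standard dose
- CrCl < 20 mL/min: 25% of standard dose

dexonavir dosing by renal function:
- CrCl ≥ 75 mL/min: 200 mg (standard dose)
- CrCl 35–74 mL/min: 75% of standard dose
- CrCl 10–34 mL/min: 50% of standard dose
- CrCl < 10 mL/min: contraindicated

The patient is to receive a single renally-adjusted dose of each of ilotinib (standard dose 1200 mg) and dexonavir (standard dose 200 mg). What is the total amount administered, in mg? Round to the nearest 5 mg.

CrCl = (140 − 26) × 70.3 / (72 × 0.8) = 8014.2 / 57.60 ≈ 139.1 mL/min
CrCl ≈ 139 mL/min.
ilotinib: ≥ 55 mL/min → 100% of 1200 mg = 1200 mg.
dexonavir: ≥ 75 mL/min → 100% of 200 mg = 200 mg.
Total = 1200 + 200 = 1400 mg.

1400 mg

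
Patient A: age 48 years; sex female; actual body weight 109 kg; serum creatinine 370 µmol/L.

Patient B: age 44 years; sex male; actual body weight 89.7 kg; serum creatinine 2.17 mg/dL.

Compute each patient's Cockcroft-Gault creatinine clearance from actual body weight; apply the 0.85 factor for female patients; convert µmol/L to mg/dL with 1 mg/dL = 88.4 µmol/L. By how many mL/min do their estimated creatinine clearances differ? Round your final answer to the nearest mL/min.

Patient A: SCr = 370 / 88.4 = 4.186 mg/dL
Patient A: CrCl = (140 − 48) × 109 / (72 × 4.186) × 0.85 = 10028.0 / 301.39 × 0.85 ≈ 28.3 mL/min
Patient B: CrCl = (140 − 44) × 89.7 / (72 × 2.17) = 8611.2 / 156.24 ≈ 55.1 mL/min
|28.3 − 55.1| = 26.8 mL/min

27 mL/min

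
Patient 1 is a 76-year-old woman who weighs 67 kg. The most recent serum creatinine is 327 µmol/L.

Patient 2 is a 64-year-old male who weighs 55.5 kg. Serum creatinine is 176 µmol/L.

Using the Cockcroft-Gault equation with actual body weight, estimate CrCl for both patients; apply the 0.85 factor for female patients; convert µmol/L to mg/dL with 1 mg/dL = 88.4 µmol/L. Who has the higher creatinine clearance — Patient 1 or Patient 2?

Patient 1: SCr = 327 / 88.4 = 3.699 mg/dL
Patient 1: CrCl = (140 − 76) × 67 / (72 × 3.699) × 0.85 = 4288.0 / 266.33 × 0.85 ≈ 13.7 mL/min
Patient 2: SCr = 176 / 88.4 = 1.991 mg/dL
Patient 2: CrCl = (140 − 64) × 55.5 / (72 × 1.991) = 4218.0 / 143.35 ≈ 29.4 mL/min
13.7 vs 29.4 mL/min → Patient 2 is higher.

Patient 2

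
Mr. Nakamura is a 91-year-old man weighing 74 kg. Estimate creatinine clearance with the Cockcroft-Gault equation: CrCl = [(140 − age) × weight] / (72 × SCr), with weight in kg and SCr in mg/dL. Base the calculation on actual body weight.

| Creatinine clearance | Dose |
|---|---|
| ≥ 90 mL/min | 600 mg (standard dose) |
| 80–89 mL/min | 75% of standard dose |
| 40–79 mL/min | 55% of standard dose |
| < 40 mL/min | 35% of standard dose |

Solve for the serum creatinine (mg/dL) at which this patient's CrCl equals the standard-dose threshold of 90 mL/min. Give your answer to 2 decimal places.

0.56 mg/dL

Standard dose requires CrCl ≥ 90 mL/min.
Set (140 − 91) × 74 / (72 × SCr) = 90
SCr = (140 − 91) × 74 / (72 × 90) = 0.560 mg/dL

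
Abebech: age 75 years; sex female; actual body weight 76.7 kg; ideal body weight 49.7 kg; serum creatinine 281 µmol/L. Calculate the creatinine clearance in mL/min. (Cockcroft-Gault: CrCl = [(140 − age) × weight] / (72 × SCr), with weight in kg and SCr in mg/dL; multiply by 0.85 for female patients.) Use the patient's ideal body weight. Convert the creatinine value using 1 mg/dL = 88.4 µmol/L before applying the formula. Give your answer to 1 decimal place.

SCr = 281 / 88.4 = 3.179 mg/dL
CrCl = (140 − 75) × 49.7 / (72 × 3.179) × 0.85 = 3230.5 / 228.89 × 0.85 ≈ 12.0 mL/min

12.0 mL/min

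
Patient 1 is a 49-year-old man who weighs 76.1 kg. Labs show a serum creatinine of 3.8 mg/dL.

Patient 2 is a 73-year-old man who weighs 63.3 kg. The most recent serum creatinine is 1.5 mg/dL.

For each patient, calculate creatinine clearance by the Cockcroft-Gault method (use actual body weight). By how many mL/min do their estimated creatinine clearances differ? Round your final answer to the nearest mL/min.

14 mL/min

Patient 1: CrCl = (140 − 49) × 76.1 / (72 × 3.8) = 6925.1 / 273.60 ≈ 25.3 mL/min
Patient 2: CrCl = (140 − 73) × 63.3 / (72 × 1.5) = 4241.1 / 108.00 ≈ 39.3 mL/min
|25.3 − 39.3| = 14.0 mL/min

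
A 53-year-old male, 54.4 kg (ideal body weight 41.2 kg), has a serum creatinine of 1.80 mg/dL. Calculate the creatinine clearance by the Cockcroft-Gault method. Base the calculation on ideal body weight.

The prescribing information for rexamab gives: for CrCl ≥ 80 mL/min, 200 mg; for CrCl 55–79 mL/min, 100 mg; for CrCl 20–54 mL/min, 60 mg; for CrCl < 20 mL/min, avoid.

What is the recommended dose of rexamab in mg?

CrCl = (140 − 53) × 41.2 / (72 × 1.8) = 3584.4 / 129.60 ≈ 27.7 mL/min
CrCl ≈ 28 mL/min → bracket 20–54 mL/min.
Dose for this bracket: 60 mg.

60 mg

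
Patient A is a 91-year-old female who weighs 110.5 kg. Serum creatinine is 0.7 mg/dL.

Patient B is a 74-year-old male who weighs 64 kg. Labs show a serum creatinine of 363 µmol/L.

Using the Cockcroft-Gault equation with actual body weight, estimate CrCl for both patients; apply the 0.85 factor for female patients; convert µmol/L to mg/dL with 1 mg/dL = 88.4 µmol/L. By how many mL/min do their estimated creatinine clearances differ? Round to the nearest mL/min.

77 mL/min

Patient A: CrCl = (140 − 91) × 110.5 / (72 × 0.7) × 0.85 = 5414.5 / 50.40 × 0.85 ≈ 91.3 mL/min
Patient B: SCr = 363 / 88.4 = 4.106 mg/dL
Patient B: CrCl = (140 − 74) × 64 / (72 × 4.106) = 4224.0 / 295.63 ≈ 14.3 mL/min
|91.3 − 14.3| = 77.0 mL/min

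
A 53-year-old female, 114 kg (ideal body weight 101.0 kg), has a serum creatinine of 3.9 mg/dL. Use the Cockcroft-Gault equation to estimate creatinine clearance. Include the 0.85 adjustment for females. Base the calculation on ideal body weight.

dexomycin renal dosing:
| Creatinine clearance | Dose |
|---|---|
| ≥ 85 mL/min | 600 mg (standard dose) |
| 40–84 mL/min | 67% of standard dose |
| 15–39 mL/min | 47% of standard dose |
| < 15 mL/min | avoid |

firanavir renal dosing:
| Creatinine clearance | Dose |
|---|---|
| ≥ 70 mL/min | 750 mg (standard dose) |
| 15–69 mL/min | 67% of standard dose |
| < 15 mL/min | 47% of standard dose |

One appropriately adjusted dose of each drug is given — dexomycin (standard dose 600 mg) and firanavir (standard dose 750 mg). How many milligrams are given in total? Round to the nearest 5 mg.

785 mg

CrCl = (140 − 53) × 101 / (72 × 3.9) × 0.85 = 8787.0 / 280.80 × 0.85 ≈ 26.6 mL/min
CrCl ≈ 27 mL/min.
dexomycin: 15–39 mL/min → 47% of 600 mg = 282 mg.
firanavir: 15–69 mL/min → 67% of 750 mg = 502.5 mg.
Total = 282 + 502.5 = 784.5 mg.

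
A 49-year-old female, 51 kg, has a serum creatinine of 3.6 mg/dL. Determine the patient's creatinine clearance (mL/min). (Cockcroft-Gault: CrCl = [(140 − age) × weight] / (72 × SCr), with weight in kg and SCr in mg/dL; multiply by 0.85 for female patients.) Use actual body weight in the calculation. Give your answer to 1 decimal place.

CrCl = (140 − 49) × 51 / (72 × 3.6) × 0.85 = 4641.0 / 259.20 × 0.85 ≈ 15.2 mL/min

15.2 mL/min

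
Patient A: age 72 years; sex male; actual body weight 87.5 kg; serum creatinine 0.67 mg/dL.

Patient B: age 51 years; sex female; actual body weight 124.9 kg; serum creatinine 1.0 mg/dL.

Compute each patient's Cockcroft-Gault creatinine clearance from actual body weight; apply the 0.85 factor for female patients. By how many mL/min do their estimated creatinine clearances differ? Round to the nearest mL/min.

8 mL/min

Patient A: CrCl = (140 − 72) × 87.5 / (72 × 0.67) = 5950.0 / 48.24 ≈ 123.3 mL/min
Patient B: CrCl = (140 − 51) × 124.9 / (72 × 1) × 0.85 = 11116.1 / 72.00 × 0.85 ≈ 131.2 mL/min
|123.3 − 131.2| = 7.9 mL/min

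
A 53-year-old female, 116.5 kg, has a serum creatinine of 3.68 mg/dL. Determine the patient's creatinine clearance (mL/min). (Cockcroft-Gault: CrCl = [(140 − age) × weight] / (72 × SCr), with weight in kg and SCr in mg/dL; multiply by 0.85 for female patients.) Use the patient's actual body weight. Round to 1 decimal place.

CrCl = (140 − 53) × 116.5 / (72 × 3.68) × 0.85 = 10135.5 / 264.96 × 0.85 ≈ 32.5 mL/min

32.5 mL/min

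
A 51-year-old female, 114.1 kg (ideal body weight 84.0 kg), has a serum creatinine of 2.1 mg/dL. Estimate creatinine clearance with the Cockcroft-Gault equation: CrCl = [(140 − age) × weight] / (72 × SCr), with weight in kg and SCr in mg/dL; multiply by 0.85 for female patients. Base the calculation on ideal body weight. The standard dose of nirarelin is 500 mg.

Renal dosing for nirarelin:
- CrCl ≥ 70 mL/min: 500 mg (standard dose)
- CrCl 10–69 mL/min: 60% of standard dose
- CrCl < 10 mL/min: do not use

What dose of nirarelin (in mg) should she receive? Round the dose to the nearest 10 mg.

CrCl = (140 − 51) × 84 / (72 × 2.1) × 0.85 = 7476.0 / 151.20 × 0.85 ≈ 42.0 mL/min
CrCl ≈ 42 mL/min → bracket 10–69 mL/min.
60% of 500 mg = 300 mg

300 mg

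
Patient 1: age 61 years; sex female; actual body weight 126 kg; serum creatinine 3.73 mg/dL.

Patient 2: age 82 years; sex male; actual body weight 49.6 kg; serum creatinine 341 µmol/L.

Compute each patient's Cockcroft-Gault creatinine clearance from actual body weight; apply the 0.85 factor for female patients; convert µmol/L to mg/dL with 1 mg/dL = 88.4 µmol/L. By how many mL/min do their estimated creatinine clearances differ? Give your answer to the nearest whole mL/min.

21 mL/min

Patient 1: CrCl = (140 − 61) × 126 / (72 × 3.73) × 0.85 = 9954.0 / 268.56 × 0.85 ≈ 31.5 mL/min
Patient 2: SCr = 341 / 88.4 = 3.857 mg/dL
Patient 2: CrCl = (140 − 82) × 49.6 / (72 × 3.857) = 2876.8 / 277.70 ≈ 10.4 mL/min
|31.5 − 10.4| = 21.1 mL/min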